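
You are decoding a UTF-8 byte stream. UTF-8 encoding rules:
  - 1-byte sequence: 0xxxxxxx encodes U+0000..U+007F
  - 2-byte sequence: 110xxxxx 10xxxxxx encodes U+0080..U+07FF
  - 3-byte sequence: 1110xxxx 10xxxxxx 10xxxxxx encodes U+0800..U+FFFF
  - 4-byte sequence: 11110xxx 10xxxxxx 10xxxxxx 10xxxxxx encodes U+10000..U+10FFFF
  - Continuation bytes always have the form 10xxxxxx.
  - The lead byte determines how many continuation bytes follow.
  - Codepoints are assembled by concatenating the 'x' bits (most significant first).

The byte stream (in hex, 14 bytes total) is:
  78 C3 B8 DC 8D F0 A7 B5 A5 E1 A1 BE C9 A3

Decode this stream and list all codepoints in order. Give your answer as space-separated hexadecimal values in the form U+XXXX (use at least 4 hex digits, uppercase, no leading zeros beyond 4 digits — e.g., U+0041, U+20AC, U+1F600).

Answer: U+0078 U+00F8 U+070D U+27D65 U+187E U+0263

Derivation:
Byte[0]=78: 1-byte ASCII. cp=U+0078
Byte[1]=C3: 2-byte lead, need 1 cont bytes. acc=0x3
Byte[2]=B8: continuation. acc=(acc<<6)|0x38=0xF8
Completed: cp=U+00F8 (starts at byte 1)
Byte[3]=DC: 2-byte lead, need 1 cont bytes. acc=0x1C
Byte[4]=8D: continuation. acc=(acc<<6)|0x0D=0x70D
Completed: cp=U+070D (starts at byte 3)
Byte[5]=F0: 4-byte lead, need 3 cont bytes. acc=0x0
Byte[6]=A7: continuation. acc=(acc<<6)|0x27=0x27
Byte[7]=B5: continuation. acc=(acc<<6)|0x35=0x9F5
Byte[8]=A5: continuation. acc=(acc<<6)|0x25=0x27D65
Completed: cp=U+27D65 (starts at byte 5)
Byte[9]=E1: 3-byte lead, need 2 cont bytes. acc=0x1
Byte[10]=A1: continuation. acc=(acc<<6)|0x21=0x61
Byte[11]=BE: continuation. acc=(acc<<6)|0x3E=0x187E
Completed: cp=U+187E (starts at byte 9)
Byte[12]=C9: 2-byte lead, need 1 cont bytes. acc=0x9
Byte[13]=A3: continuation. acc=(acc<<6)|0x23=0x263
Completed: cp=U+0263 (starts at byte 12)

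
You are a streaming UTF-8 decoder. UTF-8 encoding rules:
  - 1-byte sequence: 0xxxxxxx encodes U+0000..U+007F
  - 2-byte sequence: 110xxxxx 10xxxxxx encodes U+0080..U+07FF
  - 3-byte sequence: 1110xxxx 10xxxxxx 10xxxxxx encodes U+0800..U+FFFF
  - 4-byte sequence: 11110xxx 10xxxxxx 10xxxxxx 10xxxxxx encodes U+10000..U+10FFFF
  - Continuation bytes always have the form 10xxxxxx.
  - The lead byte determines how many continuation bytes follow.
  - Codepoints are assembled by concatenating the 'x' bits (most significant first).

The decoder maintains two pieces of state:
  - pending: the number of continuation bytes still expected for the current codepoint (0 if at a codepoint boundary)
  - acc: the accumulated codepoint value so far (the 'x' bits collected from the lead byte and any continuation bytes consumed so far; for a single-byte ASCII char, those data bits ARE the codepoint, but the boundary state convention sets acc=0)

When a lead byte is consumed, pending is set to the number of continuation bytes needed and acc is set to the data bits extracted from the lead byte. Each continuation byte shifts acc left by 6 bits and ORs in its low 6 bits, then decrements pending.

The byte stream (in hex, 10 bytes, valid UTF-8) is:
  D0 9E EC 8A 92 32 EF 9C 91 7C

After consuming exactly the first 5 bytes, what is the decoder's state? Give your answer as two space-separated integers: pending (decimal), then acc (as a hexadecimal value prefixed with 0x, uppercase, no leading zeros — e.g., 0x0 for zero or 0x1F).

Answer: 0 0xC292

Derivation:
Byte[0]=D0: 2-byte lead. pending=1, acc=0x10
Byte[1]=9E: continuation. acc=(acc<<6)|0x1E=0x41E, pending=0
Byte[2]=EC: 3-byte lead. pending=2, acc=0xC
Byte[3]=8A: continuation. acc=(acc<<6)|0x0A=0x30A, pending=1
Byte[4]=92: continuation. acc=(acc<<6)|0x12=0xC292, pending=0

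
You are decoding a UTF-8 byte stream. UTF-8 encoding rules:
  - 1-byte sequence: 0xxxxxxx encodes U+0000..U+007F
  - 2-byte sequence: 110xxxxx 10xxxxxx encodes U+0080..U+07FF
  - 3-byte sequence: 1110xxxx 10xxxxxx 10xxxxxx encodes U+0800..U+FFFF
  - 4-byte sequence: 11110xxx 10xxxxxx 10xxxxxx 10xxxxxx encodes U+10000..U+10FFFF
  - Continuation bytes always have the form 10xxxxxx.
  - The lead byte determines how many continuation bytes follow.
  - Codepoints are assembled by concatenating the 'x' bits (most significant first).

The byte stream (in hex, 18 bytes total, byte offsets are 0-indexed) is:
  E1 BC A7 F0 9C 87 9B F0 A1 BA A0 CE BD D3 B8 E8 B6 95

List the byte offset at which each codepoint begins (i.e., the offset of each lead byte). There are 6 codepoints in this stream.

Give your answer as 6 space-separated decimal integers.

Byte[0]=E1: 3-byte lead, need 2 cont bytes. acc=0x1
Byte[1]=BC: continuation. acc=(acc<<6)|0x3C=0x7C
Byte[2]=A7: continuation. acc=(acc<<6)|0x27=0x1F27
Completed: cp=U+1F27 (starts at byte 0)
Byte[3]=F0: 4-byte lead, need 3 cont bytes. acc=0x0
Byte[4]=9C: continuation. acc=(acc<<6)|0x1C=0x1C
Byte[5]=87: continuation. acc=(acc<<6)|0x07=0x707
Byte[6]=9B: continuation. acc=(acc<<6)|0x1B=0x1C1DB
Completed: cp=U+1C1DB (starts at byte 3)
Byte[7]=F0: 4-byte lead, need 3 cont bytes. acc=0x0
Byte[8]=A1: continuation. acc=(acc<<6)|0x21=0x21
Byte[9]=BA: continuation. acc=(acc<<6)|0x3A=0x87A
Byte[10]=A0: continuation. acc=(acc<<6)|0x20=0x21EA0
Completed: cp=U+21EA0 (starts at byte 7)
Byte[11]=CE: 2-byte lead, need 1 cont bytes. acc=0xE
Byte[12]=BD: continuation. acc=(acc<<6)|0x3D=0x3BD
Completed: cp=U+03BD (starts at byte 11)
Byte[13]=D3: 2-byte lead, need 1 cont bytes. acc=0x13
Byte[14]=B8: continuation. acc=(acc<<6)|0x38=0x4F8
Completed: cp=U+04F8 (starts at byte 13)
Byte[15]=E8: 3-byte lead, need 2 cont bytes. acc=0x8
Byte[16]=B6: continuation. acc=(acc<<6)|0x36=0x236
Byte[17]=95: continuation. acc=(acc<<6)|0x15=0x8D95
Completed: cp=U+8D95 (starts at byte 15)

Answer: 0 3 7 11 13 15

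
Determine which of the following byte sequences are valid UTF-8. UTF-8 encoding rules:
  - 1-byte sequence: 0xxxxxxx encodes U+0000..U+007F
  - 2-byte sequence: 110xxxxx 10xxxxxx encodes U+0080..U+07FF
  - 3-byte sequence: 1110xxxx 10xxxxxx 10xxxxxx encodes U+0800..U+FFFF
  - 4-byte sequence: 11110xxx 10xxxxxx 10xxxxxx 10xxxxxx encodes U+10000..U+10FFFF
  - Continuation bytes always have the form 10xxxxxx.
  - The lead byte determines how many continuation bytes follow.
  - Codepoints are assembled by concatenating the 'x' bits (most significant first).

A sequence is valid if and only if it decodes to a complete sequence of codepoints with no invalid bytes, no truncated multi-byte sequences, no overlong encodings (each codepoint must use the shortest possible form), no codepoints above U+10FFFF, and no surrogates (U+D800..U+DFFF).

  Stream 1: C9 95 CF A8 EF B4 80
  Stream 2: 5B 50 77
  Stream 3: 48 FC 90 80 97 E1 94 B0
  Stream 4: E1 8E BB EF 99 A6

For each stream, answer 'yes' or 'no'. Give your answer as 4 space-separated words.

Answer: yes yes no yes

Derivation:
Stream 1: decodes cleanly. VALID
Stream 2: decodes cleanly. VALID
Stream 3: error at byte offset 1. INVALID
Stream 4: decodes cleanly. VALID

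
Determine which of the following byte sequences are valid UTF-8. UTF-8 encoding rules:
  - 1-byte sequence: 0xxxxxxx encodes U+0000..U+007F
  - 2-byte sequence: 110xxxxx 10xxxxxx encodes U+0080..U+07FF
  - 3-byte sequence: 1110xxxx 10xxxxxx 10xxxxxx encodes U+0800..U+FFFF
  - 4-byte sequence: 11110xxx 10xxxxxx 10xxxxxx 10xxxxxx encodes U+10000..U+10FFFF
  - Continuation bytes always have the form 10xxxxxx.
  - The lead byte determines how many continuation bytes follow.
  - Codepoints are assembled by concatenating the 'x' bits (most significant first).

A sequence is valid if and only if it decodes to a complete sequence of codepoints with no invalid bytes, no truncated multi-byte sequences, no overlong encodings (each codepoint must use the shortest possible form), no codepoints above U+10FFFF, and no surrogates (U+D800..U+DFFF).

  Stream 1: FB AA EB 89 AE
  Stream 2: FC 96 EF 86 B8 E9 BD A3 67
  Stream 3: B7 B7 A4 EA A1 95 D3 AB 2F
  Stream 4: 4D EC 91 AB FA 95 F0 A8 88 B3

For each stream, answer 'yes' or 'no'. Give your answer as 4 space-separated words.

Stream 1: error at byte offset 0. INVALID
Stream 2: error at byte offset 0. INVALID
Stream 3: error at byte offset 0. INVALID
Stream 4: error at byte offset 4. INVALID

Answer: no no no no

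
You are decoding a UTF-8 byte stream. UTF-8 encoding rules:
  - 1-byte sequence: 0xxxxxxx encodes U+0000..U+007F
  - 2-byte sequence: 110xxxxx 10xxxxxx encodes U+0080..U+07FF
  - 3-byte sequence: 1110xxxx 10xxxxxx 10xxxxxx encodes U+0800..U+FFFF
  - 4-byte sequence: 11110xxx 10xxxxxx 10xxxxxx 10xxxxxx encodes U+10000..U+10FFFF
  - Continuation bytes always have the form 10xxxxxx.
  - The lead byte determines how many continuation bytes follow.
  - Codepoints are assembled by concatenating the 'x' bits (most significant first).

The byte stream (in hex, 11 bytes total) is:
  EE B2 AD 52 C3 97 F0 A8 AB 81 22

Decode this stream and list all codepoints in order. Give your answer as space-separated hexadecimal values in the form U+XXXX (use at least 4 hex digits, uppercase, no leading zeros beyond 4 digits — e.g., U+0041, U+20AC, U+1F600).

Answer: U+ECAD U+0052 U+00D7 U+28AC1 U+0022

Derivation:
Byte[0]=EE: 3-byte lead, need 2 cont bytes. acc=0xE
Byte[1]=B2: continuation. acc=(acc<<6)|0x32=0x3B2
Byte[2]=AD: continuation. acc=(acc<<6)|0x2D=0xECAD
Completed: cp=U+ECAD (starts at byte 0)
Byte[3]=52: 1-byte ASCII. cp=U+0052
Byte[4]=C3: 2-byte lead, need 1 cont bytes. acc=0x3
Byte[5]=97: continuation. acc=(acc<<6)|0x17=0xD7
Completed: cp=U+00D7 (starts at byte 4)
Byte[6]=F0: 4-byte lead, need 3 cont bytes. acc=0x0
Byte[7]=A8: continuation. acc=(acc<<6)|0x28=0x28
Byte[8]=AB: continuation. acc=(acc<<6)|0x2B=0xA2B
Byte[9]=81: continuation. acc=(acc<<6)|0x01=0x28AC1
Completed: cp=U+28AC1 (starts at byte 6)
Byte[10]=22: 1-byte ASCII. cp=U+0022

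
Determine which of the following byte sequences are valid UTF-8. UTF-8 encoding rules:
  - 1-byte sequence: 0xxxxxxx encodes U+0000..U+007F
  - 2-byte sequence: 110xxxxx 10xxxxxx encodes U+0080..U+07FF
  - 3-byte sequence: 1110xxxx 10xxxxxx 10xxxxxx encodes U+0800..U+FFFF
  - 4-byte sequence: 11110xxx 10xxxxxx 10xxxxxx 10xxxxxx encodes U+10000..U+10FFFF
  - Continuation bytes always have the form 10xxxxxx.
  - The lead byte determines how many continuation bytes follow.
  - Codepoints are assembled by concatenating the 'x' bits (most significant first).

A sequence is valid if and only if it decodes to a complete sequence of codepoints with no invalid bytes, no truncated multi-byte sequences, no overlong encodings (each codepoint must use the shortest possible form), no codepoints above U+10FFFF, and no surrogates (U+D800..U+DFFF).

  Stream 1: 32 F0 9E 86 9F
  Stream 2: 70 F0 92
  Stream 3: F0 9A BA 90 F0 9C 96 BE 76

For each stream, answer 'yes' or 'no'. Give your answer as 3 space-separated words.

Answer: yes no yes

Derivation:
Stream 1: decodes cleanly. VALID
Stream 2: error at byte offset 3. INVALID
Stream 3: decodes cleanly. VALID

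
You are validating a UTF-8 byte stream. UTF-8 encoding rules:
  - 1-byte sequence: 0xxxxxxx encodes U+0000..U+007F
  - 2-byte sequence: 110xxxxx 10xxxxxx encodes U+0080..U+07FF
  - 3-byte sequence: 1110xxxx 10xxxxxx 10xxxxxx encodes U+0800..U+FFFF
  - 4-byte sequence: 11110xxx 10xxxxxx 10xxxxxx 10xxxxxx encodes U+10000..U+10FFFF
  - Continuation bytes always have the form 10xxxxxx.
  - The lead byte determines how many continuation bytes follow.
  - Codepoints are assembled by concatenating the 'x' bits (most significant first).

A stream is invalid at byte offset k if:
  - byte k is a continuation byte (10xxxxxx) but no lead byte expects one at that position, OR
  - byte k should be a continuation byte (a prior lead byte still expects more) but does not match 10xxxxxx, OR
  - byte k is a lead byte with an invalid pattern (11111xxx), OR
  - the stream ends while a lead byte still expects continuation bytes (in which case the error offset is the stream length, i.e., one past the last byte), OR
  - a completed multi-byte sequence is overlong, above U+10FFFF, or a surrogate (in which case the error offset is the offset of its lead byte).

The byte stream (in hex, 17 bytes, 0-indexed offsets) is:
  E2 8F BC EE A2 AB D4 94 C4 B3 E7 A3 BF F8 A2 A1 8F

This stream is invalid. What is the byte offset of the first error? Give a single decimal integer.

Byte[0]=E2: 3-byte lead, need 2 cont bytes. acc=0x2
Byte[1]=8F: continuation. acc=(acc<<6)|0x0F=0x8F
Byte[2]=BC: continuation. acc=(acc<<6)|0x3C=0x23FC
Completed: cp=U+23FC (starts at byte 0)
Byte[3]=EE: 3-byte lead, need 2 cont bytes. acc=0xE
Byte[4]=A2: continuation. acc=(acc<<6)|0x22=0x3A2
Byte[5]=AB: continuation. acc=(acc<<6)|0x2B=0xE8AB
Completed: cp=U+E8AB (starts at byte 3)
Byte[6]=D4: 2-byte lead, need 1 cont bytes. acc=0x14
Byte[7]=94: continuation. acc=(acc<<6)|0x14=0x514
Completed: cp=U+0514 (starts at byte 6)
Byte[8]=C4: 2-byte lead, need 1 cont bytes. acc=0x4
Byte[9]=B3: continuation. acc=(acc<<6)|0x33=0x133
Completed: cp=U+0133 (starts at byte 8)
Byte[10]=E7: 3-byte lead, need 2 cont bytes. acc=0x7
Byte[11]=A3: continuation. acc=(acc<<6)|0x23=0x1E3
Byte[12]=BF: continuation. acc=(acc<<6)|0x3F=0x78FF
Completed: cp=U+78FF (starts at byte 10)
Byte[13]=F8: INVALID lead byte (not 0xxx/110x/1110/11110)

Answer: 13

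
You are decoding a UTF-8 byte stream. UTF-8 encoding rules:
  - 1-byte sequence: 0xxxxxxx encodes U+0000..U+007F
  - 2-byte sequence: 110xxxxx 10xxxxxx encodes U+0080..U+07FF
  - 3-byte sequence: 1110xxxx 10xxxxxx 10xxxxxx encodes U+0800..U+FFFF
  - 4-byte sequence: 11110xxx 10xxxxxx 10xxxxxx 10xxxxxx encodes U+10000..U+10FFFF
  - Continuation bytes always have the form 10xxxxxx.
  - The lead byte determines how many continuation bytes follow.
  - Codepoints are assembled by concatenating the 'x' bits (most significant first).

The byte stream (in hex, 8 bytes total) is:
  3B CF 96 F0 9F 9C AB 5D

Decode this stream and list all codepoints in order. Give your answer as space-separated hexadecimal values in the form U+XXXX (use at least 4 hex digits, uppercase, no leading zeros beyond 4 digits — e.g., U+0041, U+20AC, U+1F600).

Byte[0]=3B: 1-byte ASCII. cp=U+003B
Byte[1]=CF: 2-byte lead, need 1 cont bytes. acc=0xF
Byte[2]=96: continuation. acc=(acc<<6)|0x16=0x3D6
Completed: cp=U+03D6 (starts at byte 1)
Byte[3]=F0: 4-byte lead, need 3 cont bytes. acc=0x0
Byte[4]=9F: continuation. acc=(acc<<6)|0x1F=0x1F
Byte[5]=9C: continuation. acc=(acc<<6)|0x1C=0x7DC
Byte[6]=AB: continuation. acc=(acc<<6)|0x2B=0x1F72B
Completed: cp=U+1F72B (starts at byte 3)
Byte[7]=5D: 1-byte ASCII. cp=U+005D

Answer: U+003B U+03D6 U+1F72B U+005D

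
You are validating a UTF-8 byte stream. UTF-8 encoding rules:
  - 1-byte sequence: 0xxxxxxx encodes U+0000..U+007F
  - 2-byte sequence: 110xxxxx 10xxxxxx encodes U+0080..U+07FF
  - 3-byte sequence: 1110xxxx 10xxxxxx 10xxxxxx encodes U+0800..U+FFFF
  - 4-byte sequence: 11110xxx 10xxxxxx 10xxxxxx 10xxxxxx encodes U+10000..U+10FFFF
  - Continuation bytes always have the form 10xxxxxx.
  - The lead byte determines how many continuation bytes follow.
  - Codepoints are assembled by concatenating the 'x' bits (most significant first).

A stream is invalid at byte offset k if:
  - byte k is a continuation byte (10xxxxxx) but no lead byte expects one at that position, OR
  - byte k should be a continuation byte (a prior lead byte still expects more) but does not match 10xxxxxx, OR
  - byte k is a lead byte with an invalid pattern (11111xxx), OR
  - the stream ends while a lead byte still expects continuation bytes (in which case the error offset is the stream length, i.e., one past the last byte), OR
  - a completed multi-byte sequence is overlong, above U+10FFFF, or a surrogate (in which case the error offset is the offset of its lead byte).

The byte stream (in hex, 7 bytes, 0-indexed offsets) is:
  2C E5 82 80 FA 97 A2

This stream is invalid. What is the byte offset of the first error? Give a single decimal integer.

Byte[0]=2C: 1-byte ASCII. cp=U+002C
Byte[1]=E5: 3-byte lead, need 2 cont bytes. acc=0x5
Byte[2]=82: continuation. acc=(acc<<6)|0x02=0x142
Byte[3]=80: continuation. acc=(acc<<6)|0x00=0x5080
Completed: cp=U+5080 (starts at byte 1)
Byte[4]=FA: INVALID lead byte (not 0xxx/110x/1110/11110)

Answer: 4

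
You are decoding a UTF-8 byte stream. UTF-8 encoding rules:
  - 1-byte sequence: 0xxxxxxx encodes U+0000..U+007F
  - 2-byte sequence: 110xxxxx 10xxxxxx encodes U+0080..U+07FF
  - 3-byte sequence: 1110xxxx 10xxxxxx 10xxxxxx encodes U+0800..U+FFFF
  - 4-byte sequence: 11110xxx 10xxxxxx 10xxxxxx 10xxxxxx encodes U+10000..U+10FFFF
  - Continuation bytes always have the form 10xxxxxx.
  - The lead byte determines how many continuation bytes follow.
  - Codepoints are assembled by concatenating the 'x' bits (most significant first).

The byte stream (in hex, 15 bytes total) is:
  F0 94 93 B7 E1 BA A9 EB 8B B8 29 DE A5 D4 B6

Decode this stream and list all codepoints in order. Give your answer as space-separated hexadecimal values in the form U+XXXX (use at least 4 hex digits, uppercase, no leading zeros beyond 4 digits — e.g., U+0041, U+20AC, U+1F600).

Byte[0]=F0: 4-byte lead, need 3 cont bytes. acc=0x0
Byte[1]=94: continuation. acc=(acc<<6)|0x14=0x14
Byte[2]=93: continuation. acc=(acc<<6)|0x13=0x513
Byte[3]=B7: continuation. acc=(acc<<6)|0x37=0x144F7
Completed: cp=U+144F7 (starts at byte 0)
Byte[4]=E1: 3-byte lead, need 2 cont bytes. acc=0x1
Byte[5]=BA: continuation. acc=(acc<<6)|0x3A=0x7A
Byte[6]=A9: continuation. acc=(acc<<6)|0x29=0x1EA9
Completed: cp=U+1EA9 (starts at byte 4)
Byte[7]=EB: 3-byte lead, need 2 cont bytes. acc=0xB
Byte[8]=8B: continuation. acc=(acc<<6)|0x0B=0x2CB
Byte[9]=B8: continuation. acc=(acc<<6)|0x38=0xB2F8
Completed: cp=U+B2F8 (starts at byte 7)
Byte[10]=29: 1-byte ASCII. cp=U+0029
Byte[11]=DE: 2-byte lead, need 1 cont bytes. acc=0x1E
Byte[12]=A5: continuation. acc=(acc<<6)|0x25=0x7A5
Completed: cp=U+07A5 (starts at byte 11)
Byte[13]=D4: 2-byte lead, need 1 cont bytes. acc=0x14
Byte[14]=B6: continuation. acc=(acc<<6)|0x36=0x536
Completed: cp=U+0536 (starts at byte 13)

Answer: U+144F7 U+1EA9 U+B2F8 U+0029 U+07A5 U+0536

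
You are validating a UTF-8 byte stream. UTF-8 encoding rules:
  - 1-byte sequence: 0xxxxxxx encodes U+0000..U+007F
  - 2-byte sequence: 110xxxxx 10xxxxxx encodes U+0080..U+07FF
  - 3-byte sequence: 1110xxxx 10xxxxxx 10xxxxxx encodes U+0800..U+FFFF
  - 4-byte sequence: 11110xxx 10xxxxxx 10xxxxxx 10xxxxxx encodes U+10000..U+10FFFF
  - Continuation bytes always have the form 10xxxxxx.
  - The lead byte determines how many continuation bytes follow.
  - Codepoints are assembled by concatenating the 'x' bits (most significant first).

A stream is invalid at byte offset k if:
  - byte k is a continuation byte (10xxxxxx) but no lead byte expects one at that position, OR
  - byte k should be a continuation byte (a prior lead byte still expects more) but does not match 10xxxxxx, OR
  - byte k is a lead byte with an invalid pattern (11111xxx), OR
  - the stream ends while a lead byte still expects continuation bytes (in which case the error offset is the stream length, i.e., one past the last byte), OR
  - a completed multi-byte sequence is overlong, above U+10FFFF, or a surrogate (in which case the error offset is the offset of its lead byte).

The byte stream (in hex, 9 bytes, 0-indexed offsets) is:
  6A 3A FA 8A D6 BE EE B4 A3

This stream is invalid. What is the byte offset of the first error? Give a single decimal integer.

Byte[0]=6A: 1-byte ASCII. cp=U+006A
Byte[1]=3A: 1-byte ASCII. cp=U+003A
Byte[2]=FA: INVALID lead byte (not 0xxx/110x/1110/11110)

Answer: 2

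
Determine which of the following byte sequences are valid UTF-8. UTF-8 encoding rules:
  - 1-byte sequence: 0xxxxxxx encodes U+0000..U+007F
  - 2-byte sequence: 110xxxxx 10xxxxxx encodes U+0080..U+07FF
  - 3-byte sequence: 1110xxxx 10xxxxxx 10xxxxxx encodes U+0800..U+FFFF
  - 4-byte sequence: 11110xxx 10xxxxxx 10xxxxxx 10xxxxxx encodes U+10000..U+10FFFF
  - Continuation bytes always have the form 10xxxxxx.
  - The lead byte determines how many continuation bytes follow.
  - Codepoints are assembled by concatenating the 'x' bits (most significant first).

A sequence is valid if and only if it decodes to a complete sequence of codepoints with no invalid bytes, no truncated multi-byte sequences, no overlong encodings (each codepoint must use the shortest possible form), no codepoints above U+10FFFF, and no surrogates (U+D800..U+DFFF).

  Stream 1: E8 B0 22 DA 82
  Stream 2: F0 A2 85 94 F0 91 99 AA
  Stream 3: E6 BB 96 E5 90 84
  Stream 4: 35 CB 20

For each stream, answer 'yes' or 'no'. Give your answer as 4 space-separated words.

Answer: no yes yes no

Derivation:
Stream 1: error at byte offset 2. INVALID
Stream 2: decodes cleanly. VALID
Stream 3: decodes cleanly. VALID
Stream 4: error at byte offset 2. INVALID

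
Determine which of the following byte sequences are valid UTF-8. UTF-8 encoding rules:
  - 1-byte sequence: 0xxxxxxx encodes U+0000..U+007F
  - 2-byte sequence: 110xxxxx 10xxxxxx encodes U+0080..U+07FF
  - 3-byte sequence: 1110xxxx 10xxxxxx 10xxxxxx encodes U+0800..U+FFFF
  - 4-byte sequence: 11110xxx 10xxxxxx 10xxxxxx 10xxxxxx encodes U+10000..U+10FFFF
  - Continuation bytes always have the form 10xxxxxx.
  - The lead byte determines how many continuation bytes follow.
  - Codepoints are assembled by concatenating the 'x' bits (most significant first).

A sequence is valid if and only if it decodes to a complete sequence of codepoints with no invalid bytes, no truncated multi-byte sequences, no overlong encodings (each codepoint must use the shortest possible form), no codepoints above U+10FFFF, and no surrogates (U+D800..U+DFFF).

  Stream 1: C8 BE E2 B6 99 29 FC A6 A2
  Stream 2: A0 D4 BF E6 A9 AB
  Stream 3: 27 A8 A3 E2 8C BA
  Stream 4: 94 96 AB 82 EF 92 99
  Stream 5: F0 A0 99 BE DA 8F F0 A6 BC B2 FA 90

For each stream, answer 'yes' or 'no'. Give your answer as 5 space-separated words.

Answer: no no no no no

Derivation:
Stream 1: error at byte offset 6. INVALID
Stream 2: error at byte offset 0. INVALID
Stream 3: error at byte offset 1. INVALID
Stream 4: error at byte offset 0. INVALID
Stream 5: error at byte offset 10. INVALID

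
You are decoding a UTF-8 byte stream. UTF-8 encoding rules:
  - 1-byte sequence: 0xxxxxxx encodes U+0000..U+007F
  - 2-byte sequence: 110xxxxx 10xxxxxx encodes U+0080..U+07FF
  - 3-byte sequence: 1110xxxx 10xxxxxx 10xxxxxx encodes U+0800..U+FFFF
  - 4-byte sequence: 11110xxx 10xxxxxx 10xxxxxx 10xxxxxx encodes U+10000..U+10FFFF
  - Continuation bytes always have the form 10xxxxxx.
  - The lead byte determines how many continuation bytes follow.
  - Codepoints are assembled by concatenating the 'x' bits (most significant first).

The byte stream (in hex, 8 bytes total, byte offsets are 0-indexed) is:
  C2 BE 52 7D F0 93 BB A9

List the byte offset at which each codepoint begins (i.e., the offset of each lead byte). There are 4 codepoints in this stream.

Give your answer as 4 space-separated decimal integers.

Byte[0]=C2: 2-byte lead, need 1 cont bytes. acc=0x2
Byte[1]=BE: continuation. acc=(acc<<6)|0x3E=0xBE
Completed: cp=U+00BE (starts at byte 0)
Byte[2]=52: 1-byte ASCII. cp=U+0052
Byte[3]=7D: 1-byte ASCII. cp=U+007D
Byte[4]=F0: 4-byte lead, need 3 cont bytes. acc=0x0
Byte[5]=93: continuation. acc=(acc<<6)|0x13=0x13
Byte[6]=BB: continuation. acc=(acc<<6)|0x3B=0x4FB
Byte[7]=A9: continuation. acc=(acc<<6)|0x29=0x13EE9
Completed: cp=U+13EE9 (starts at byte 4)

Answer: 0 2 3 4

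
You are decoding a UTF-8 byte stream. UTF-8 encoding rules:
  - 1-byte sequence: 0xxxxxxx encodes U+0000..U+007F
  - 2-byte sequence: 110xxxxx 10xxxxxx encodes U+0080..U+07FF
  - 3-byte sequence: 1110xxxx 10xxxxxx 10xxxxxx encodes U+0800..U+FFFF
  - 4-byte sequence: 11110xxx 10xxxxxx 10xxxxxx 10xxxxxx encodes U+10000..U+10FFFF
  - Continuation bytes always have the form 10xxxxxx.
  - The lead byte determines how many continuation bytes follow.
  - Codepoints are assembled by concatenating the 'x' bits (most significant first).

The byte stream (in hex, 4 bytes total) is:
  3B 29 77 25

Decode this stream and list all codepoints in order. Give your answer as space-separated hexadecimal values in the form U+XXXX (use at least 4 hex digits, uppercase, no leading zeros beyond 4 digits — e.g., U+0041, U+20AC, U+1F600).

Byte[0]=3B: 1-byte ASCII. cp=U+003B
Byte[1]=29: 1-byte ASCII. cp=U+0029
Byte[2]=77: 1-byte ASCII. cp=U+0077
Byte[3]=25: 1-byte ASCII. cp=U+0025

Answer: U+003B U+0029 U+0077 U+0025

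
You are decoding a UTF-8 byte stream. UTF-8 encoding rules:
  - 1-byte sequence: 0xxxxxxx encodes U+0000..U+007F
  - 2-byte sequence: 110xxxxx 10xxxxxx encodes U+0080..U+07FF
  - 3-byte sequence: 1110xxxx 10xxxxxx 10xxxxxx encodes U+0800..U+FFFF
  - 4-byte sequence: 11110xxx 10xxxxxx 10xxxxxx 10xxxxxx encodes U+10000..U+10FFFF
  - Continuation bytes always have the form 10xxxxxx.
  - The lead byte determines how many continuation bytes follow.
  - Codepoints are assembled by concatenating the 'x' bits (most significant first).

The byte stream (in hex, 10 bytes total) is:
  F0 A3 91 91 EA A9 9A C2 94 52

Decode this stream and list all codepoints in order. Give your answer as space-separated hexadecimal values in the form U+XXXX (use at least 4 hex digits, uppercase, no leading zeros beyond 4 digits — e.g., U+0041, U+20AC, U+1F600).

Byte[0]=F0: 4-byte lead, need 3 cont bytes. acc=0x0
Byte[1]=A3: continuation. acc=(acc<<6)|0x23=0x23
Byte[2]=91: continuation. acc=(acc<<6)|0x11=0x8D1
Byte[3]=91: continuation. acc=(acc<<6)|0x11=0x23451
Completed: cp=U+23451 (starts at byte 0)
Byte[4]=EA: 3-byte lead, need 2 cont bytes. acc=0xA
Byte[5]=A9: continuation. acc=(acc<<6)|0x29=0x2A9
Byte[6]=9A: continuation. acc=(acc<<6)|0x1A=0xAA5A
Completed: cp=U+AA5A (starts at byte 4)
Byte[7]=C2: 2-byte lead, need 1 cont bytes. acc=0x2
Byte[8]=94: continuation. acc=(acc<<6)|0x14=0x94
Completed: cp=U+0094 (starts at byte 7)
Byte[9]=52: 1-byte ASCII. cp=U+0052

Answer: U+23451 U+AA5A U+0094 U+0052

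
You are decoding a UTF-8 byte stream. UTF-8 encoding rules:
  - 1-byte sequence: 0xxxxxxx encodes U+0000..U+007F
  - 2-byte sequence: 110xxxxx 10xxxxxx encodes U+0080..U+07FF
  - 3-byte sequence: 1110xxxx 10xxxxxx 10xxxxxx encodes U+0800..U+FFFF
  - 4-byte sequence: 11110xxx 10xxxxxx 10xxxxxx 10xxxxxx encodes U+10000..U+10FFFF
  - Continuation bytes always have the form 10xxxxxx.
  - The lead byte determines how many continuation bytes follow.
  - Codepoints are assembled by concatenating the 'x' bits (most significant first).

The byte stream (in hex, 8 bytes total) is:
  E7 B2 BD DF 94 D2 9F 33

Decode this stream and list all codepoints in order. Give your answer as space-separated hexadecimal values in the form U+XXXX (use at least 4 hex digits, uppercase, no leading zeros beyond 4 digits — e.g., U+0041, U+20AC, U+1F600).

Answer: U+7CBD U+07D4 U+049F U+0033

Derivation:
Byte[0]=E7: 3-byte lead, need 2 cont bytes. acc=0x7
Byte[1]=B2: continuation. acc=(acc<<6)|0x32=0x1F2
Byte[2]=BD: continuation. acc=(acc<<6)|0x3D=0x7CBD
Completed: cp=U+7CBD (starts at byte 0)
Byte[3]=DF: 2-byte lead, need 1 cont bytes. acc=0x1F
Byte[4]=94: continuation. acc=(acc<<6)|0x14=0x7D4
Completed: cp=U+07D4 (starts at byte 3)
Byte[5]=D2: 2-byte lead, need 1 cont bytes. acc=0x12
Byte[6]=9F: continuation. acc=(acc<<6)|0x1F=0x49F
Completed: cp=U+049F (starts at byte 5)
Byte[7]=33: 1-byte ASCII. cp=U+0033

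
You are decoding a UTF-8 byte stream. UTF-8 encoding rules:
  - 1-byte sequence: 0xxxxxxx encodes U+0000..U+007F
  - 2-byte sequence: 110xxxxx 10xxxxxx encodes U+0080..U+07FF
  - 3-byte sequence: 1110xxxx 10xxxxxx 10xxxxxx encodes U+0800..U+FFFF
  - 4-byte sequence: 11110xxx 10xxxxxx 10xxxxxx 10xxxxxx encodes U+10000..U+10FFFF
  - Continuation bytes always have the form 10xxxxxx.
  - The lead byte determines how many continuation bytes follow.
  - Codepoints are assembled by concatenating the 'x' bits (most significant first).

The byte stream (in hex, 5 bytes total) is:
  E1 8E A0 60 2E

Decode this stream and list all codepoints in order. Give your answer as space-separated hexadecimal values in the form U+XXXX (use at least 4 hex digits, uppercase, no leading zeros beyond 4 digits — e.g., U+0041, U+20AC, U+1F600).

Byte[0]=E1: 3-byte lead, need 2 cont bytes. acc=0x1
Byte[1]=8E: continuation. acc=(acc<<6)|0x0E=0x4E
Byte[2]=A0: continuation. acc=(acc<<6)|0x20=0x13A0
Completed: cp=U+13A0 (starts at byte 0)
Byte[3]=60: 1-byte ASCII. cp=U+0060
Byte[4]=2E: 1-byte ASCII. cp=U+002E

Answer: U+13A0 U+0060 U+002E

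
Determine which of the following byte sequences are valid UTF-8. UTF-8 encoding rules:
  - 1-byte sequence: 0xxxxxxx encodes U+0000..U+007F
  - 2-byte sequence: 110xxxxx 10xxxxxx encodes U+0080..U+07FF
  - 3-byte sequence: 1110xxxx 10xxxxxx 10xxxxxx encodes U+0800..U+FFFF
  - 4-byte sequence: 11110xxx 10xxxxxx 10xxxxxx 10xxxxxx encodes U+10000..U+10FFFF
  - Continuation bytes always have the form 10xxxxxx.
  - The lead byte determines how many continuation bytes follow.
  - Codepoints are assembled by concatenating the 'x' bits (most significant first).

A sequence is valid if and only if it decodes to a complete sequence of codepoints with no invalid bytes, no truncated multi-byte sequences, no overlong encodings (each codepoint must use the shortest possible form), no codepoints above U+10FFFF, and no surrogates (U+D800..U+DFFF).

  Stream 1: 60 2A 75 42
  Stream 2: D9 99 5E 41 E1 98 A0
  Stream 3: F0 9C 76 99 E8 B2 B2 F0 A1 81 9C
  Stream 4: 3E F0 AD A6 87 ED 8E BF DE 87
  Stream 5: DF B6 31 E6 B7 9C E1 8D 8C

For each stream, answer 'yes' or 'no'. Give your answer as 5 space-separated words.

Stream 1: decodes cleanly. VALID
Stream 2: decodes cleanly. VALID
Stream 3: error at byte offset 2. INVALID
Stream 4: decodes cleanly. VALID
Stream 5: decodes cleanly. VALID

Answer: yes yes no yes yes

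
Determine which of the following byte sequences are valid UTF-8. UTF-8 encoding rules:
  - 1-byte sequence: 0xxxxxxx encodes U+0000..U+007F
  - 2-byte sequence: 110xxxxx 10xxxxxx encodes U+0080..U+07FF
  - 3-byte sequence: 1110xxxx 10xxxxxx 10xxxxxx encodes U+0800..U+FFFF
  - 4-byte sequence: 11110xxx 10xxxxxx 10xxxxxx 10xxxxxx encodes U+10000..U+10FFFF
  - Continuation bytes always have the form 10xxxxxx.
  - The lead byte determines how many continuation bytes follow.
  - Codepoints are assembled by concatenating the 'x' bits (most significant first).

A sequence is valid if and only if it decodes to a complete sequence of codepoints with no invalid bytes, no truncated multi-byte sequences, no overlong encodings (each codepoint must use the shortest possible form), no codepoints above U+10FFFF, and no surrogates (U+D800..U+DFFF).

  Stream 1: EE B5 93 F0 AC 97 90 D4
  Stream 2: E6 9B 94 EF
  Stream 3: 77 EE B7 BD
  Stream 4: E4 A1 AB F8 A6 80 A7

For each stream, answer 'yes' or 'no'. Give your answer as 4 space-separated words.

Stream 1: error at byte offset 8. INVALID
Stream 2: error at byte offset 4. INVALID
Stream 3: decodes cleanly. VALID
Stream 4: error at byte offset 3. INVALID

Answer: no no yes no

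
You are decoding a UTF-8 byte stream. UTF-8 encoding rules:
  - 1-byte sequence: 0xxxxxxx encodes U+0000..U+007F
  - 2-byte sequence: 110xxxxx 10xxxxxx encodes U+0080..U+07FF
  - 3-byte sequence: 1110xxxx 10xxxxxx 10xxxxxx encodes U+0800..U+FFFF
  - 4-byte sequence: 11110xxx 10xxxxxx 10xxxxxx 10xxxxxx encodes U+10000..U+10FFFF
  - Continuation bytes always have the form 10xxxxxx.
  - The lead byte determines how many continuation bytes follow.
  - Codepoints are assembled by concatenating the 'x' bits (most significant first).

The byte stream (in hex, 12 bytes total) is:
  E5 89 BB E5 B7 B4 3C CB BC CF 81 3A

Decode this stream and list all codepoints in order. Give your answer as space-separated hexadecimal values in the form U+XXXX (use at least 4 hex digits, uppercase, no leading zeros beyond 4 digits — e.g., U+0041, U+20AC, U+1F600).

Byte[0]=E5: 3-byte lead, need 2 cont bytes. acc=0x5
Byte[1]=89: continuation. acc=(acc<<6)|0x09=0x149
Byte[2]=BB: continuation. acc=(acc<<6)|0x3B=0x527B
Completed: cp=U+527B (starts at byte 0)
Byte[3]=E5: 3-byte lead, need 2 cont bytes. acc=0x5
Byte[4]=B7: continuation. acc=(acc<<6)|0x37=0x177
Byte[5]=B4: continuation. acc=(acc<<6)|0x34=0x5DF4
Completed: cp=U+5DF4 (starts at byte 3)
Byte[6]=3C: 1-byte ASCII. cp=U+003C
Byte[7]=CB: 2-byte lead, need 1 cont bytes. acc=0xB
Byte[8]=BC: continuation. acc=(acc<<6)|0x3C=0x2FC
Completed: cp=U+02FC (starts at byte 7)
Byte[9]=CF: 2-byte lead, need 1 cont bytes. acc=0xF
Byte[10]=81: continuation. acc=(acc<<6)|0x01=0x3C1
Completed: cp=U+03C1 (starts at byte 9)
Byte[11]=3A: 1-byte ASCII. cp=U+003A

Answer: U+527B U+5DF4 U+003C U+02FC U+03C1 U+003A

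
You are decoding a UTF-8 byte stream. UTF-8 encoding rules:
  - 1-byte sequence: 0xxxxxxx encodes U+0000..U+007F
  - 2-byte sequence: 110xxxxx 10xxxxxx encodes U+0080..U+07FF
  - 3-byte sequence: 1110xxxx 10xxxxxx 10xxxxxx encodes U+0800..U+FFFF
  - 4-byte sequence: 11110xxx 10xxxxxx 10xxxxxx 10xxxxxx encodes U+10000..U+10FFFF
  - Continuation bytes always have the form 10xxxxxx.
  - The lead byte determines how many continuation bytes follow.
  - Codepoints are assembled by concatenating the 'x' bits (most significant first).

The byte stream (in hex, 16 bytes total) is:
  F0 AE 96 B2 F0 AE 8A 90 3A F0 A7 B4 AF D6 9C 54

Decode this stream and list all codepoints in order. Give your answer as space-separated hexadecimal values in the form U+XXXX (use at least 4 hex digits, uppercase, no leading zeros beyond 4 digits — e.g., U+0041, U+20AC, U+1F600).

Byte[0]=F0: 4-byte lead, need 3 cont bytes. acc=0x0
Byte[1]=AE: continuation. acc=(acc<<6)|0x2E=0x2E
Byte[2]=96: continuation. acc=(acc<<6)|0x16=0xB96
Byte[3]=B2: continuation. acc=(acc<<6)|0x32=0x2E5B2
Completed: cp=U+2E5B2 (starts at byte 0)
Byte[4]=F0: 4-byte lead, need 3 cont bytes. acc=0x0
Byte[5]=AE: continuation. acc=(acc<<6)|0x2E=0x2E
Byte[6]=8A: continuation. acc=(acc<<6)|0x0A=0xB8A
Byte[7]=90: continuation. acc=(acc<<6)|0x10=0x2E290
Completed: cp=U+2E290 (starts at byte 4)
Byte[8]=3A: 1-byte ASCII. cp=U+003A
Byte[9]=F0: 4-byte lead, need 3 cont bytes. acc=0x0
Byte[10]=A7: continuation. acc=(acc<<6)|0x27=0x27
Byte[11]=B4: continuation. acc=(acc<<6)|0x34=0x9F4
Byte[12]=AF: continuation. acc=(acc<<6)|0x2F=0x27D2F
Completed: cp=U+27D2F (starts at byte 9)
Byte[13]=D6: 2-byte lead, need 1 cont bytes. acc=0x16
Byte[14]=9C: continuation. acc=(acc<<6)|0x1C=0x59C
Completed: cp=U+059C (starts at byte 13)
Byte[15]=54: 1-byte ASCII. cp=U+0054

Answer: U+2E5B2 U+2E290 U+003A U+27D2F U+059C U+0054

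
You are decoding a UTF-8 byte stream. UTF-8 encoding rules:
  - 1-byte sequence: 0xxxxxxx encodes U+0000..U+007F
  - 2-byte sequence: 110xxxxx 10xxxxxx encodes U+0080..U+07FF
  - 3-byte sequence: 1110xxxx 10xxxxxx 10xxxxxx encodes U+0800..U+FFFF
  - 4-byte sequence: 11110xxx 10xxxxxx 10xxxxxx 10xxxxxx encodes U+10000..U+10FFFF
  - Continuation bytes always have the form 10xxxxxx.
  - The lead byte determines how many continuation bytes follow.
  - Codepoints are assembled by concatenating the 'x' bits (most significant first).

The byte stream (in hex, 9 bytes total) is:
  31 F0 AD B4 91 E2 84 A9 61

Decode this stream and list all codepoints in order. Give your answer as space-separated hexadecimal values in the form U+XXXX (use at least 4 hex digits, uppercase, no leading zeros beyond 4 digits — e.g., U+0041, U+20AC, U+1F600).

Answer: U+0031 U+2DD11 U+2129 U+0061

Derivation:
Byte[0]=31: 1-byte ASCII. cp=U+0031
Byte[1]=F0: 4-byte lead, need 3 cont bytes. acc=0x0
Byte[2]=AD: continuation. acc=(acc<<6)|0x2D=0x2D
Byte[3]=B4: continuation. acc=(acc<<6)|0x34=0xB74
Byte[4]=91: continuation. acc=(acc<<6)|0x11=0x2DD11
Completed: cp=U+2DD11 (starts at byte 1)
Byte[5]=E2: 3-byte lead, need 2 cont bytes. acc=0x2
Byte[6]=84: continuation. acc=(acc<<6)|0x04=0x84
Byte[7]=A9: continuation. acc=(acc<<6)|0x29=0x2129
Completed: cp=U+2129 (starts at byte 5)
Byte[8]=61: 1-byte ASCII. cp=U+0061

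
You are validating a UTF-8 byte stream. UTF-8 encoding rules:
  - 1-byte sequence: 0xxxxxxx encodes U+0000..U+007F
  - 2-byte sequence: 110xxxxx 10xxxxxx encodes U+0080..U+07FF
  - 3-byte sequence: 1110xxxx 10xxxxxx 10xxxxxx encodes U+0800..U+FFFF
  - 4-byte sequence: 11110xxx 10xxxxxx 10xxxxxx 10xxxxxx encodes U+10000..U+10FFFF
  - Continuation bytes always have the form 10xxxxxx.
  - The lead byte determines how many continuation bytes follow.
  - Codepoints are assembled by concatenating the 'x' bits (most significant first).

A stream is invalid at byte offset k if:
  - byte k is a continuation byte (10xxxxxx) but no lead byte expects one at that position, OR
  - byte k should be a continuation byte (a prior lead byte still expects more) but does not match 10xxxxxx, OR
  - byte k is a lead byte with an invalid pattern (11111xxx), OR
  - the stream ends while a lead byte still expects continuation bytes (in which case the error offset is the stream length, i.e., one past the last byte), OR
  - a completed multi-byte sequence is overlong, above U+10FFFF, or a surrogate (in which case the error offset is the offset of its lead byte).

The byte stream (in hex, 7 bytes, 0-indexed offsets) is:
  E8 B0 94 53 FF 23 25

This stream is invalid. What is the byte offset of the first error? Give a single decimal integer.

Byte[0]=E8: 3-byte lead, need 2 cont bytes. acc=0x8
Byte[1]=B0: continuation. acc=(acc<<6)|0x30=0x230
Byte[2]=94: continuation. acc=(acc<<6)|0x14=0x8C14
Completed: cp=U+8C14 (starts at byte 0)
Byte[3]=53: 1-byte ASCII. cp=U+0053
Byte[4]=FF: INVALID lead byte (not 0xxx/110x/1110/11110)

Answer: 4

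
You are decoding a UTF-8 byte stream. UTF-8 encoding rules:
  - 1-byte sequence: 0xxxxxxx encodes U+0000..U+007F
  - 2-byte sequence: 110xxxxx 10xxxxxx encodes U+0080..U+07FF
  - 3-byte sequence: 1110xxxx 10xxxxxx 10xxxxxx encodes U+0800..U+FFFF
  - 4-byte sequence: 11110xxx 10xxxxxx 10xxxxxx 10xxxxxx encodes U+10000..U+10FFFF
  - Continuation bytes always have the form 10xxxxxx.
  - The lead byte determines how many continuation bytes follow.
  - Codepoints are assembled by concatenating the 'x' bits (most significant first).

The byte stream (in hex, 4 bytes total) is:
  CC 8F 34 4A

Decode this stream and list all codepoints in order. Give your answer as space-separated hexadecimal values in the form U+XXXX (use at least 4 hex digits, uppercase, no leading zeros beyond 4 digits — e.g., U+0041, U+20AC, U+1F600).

Answer: U+030F U+0034 U+004A

Derivation:
Byte[0]=CC: 2-byte lead, need 1 cont bytes. acc=0xC
Byte[1]=8F: continuation. acc=(acc<<6)|0x0F=0x30F
Completed: cp=U+030F (starts at byte 0)
Byte[2]=34: 1-byte ASCII. cp=U+0034
Byte[3]=4A: 1-byte ASCII. cp=U+004A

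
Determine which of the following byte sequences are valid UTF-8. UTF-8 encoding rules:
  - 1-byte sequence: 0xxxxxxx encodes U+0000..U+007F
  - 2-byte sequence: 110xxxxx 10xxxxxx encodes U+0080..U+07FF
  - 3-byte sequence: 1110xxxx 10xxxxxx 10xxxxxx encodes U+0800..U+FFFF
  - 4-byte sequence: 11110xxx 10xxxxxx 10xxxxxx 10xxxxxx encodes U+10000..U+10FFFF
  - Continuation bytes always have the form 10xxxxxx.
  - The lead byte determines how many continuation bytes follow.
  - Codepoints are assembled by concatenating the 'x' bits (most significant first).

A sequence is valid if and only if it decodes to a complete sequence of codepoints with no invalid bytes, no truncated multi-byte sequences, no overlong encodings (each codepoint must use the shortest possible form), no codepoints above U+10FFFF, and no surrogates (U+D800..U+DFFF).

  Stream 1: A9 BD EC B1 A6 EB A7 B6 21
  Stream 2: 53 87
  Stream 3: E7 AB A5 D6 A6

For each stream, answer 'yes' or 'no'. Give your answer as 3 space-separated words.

Answer: no no yes

Derivation:
Stream 1: error at byte offset 0. INVALID
Stream 2: error at byte offset 1. INVALID
Stream 3: decodes cleanly. VALID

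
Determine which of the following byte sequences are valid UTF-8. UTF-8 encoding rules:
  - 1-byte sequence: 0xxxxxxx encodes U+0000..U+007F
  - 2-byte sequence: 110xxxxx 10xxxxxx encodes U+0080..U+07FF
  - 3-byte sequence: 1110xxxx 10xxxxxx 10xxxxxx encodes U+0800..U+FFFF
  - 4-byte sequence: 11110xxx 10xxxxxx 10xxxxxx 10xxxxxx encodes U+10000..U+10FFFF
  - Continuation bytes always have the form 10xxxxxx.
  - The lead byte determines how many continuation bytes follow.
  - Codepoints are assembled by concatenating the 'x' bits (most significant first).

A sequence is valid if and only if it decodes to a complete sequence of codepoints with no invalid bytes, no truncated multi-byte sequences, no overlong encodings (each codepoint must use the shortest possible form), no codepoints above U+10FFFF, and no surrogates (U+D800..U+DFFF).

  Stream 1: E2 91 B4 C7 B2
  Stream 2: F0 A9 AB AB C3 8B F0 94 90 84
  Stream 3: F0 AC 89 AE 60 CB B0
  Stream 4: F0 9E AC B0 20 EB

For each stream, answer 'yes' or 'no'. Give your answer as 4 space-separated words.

Stream 1: decodes cleanly. VALID
Stream 2: decodes cleanly. VALID
Stream 3: decodes cleanly. VALID
Stream 4: error at byte offset 6. INVALID

Answer: yes yes yes no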